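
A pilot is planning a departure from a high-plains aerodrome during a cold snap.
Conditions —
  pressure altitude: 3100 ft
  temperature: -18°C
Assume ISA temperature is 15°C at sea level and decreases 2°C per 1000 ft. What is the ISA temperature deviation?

ISA-26.8°C

ISA temperature at 3100 ft = 15 − 2 × (3100/1000) = 8.8°C.
Deviation = OAT − ISA = -18 − 8.8 = -26.8°C.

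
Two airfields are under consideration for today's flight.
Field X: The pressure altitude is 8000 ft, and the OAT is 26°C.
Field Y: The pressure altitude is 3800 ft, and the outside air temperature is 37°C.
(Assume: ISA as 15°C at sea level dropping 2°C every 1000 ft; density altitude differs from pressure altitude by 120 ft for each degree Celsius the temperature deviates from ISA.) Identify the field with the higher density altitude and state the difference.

Field X: ISA temp = -1°C, deviation +27°C, DA = 8000 + 120 × 27 = 11240 ft.
Field Y: ISA temp = 7.4°C, deviation +29.6°C, DA = 3800 + 120 × 29.6 = 7352 ft.
Field X is higher by 11240 − 7352 = 3888 ft.

Field X by 3888 ft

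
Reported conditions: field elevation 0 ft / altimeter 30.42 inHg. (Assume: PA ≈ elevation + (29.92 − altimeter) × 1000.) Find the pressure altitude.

-500 ft

Pressure correction = (29.92 − 30.42) × 1000 = -500 ft.
Pressure altitude = 0 + (-500) = -500 ft.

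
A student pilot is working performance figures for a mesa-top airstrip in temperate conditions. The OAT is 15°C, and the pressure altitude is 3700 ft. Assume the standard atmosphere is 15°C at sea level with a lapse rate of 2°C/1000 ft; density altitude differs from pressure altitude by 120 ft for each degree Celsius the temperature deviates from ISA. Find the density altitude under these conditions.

ISA temperature at 3700 ft = 15 − 2 × (3700/1000) = 7.6°C.
ISA deviation = 15 − 7.6 = +7.4°C.
Density altitude = 3700 + 120 × (7.4) = 3700 + (+888) = 4588 ft.

4588 ft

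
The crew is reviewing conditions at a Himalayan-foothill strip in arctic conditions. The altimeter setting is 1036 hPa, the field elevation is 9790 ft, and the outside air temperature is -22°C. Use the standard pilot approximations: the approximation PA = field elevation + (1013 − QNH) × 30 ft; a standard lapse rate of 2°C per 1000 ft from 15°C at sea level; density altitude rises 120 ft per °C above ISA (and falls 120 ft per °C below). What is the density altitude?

Pressure altitude = 9790 + (1013 − 1036) × 30 = 9790 + (-690) = 9100 ft.
ISA temperature at 9100 ft = 15 − 2 × (9100/1000) = -3.2°C.
ISA deviation = -22 − (-3.2) = -18.8°C.
Density altitude = 9100 + 120 × (-18.8) = 6844 ft.

6844 ft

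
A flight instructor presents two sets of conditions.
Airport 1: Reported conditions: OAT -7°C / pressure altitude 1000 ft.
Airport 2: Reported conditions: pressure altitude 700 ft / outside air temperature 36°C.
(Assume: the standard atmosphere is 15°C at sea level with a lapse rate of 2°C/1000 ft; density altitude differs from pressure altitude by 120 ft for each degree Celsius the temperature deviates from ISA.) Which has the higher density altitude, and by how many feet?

Airport 2 by 4788 ft

Airport 1: ISA temp = 13°C, deviation -20°C, DA = 1000 + 120 × (-20) = -1400 ft.
Airport 2: ISA temp = 13.6°C, deviation +22.4°C, DA = 700 + 120 × 22.4 = 3388 ft.
Airport 2 is higher by 3388 − (-1400) = 4788 ft.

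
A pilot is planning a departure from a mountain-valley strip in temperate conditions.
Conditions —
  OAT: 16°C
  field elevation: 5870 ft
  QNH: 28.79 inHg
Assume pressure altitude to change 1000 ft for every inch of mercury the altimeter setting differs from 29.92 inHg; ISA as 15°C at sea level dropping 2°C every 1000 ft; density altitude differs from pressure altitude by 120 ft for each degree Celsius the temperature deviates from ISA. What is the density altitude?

8800 ft

Pressure altitude = 5870 + (29.92 − 28.79) × 1000 = 5870 + (+1130) = 7000 ft.
ISA temperature at 7000 ft = 15 − 2 × (7000/1000) = 1°C.
ISA deviation = 16 − 1 = +15°C.
Density altitude = 7000 + 120 × (15) = 8800 ft.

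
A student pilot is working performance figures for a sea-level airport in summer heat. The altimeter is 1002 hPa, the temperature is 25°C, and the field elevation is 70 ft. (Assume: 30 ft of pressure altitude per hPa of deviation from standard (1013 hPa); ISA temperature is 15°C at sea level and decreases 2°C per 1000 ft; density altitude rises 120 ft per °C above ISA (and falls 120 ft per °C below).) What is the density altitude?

Pressure altitude = 70 + (1013 − 1002) × 30 = 70 + (+330) = 400 ft.
ISA temperature at 400 ft = 15 − 2 × (400/1000) = 14.2°C.
ISA deviation = 25 − 14.2 = +10.8°C.
Density altitude = 400 + 120 × (10.8) = 1696 ft.

1696 ft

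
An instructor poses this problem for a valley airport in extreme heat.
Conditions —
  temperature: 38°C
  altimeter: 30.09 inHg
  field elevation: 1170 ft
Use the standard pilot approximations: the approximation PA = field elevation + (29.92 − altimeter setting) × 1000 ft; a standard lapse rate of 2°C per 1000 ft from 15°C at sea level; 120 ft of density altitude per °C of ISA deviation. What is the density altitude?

4000 ft

Pressure altitude = 1170 + (29.92 − 30.09) × 1000 = 1170 + (-170) = 1000 ft.
ISA temperature at 1000 ft = 15 − 2 × (1000/1000) = 13°C.
ISA deviation = 38 − 13 = +25°C.
Density altitude = 1000 + 120 × (25) = 4000 ft.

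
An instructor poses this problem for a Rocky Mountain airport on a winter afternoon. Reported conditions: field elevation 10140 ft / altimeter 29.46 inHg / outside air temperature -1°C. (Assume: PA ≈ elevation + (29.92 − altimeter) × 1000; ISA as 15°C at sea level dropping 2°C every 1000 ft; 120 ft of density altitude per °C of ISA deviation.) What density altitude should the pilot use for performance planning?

Pressure altitude = 10140 + (29.92 − 29.46) × 1000 = 10140 + (+460) = 10600 ft.
ISA temperature at 10600 ft = 15 − 2 × (10600/1000) = -6.2°C.
ISA deviation = -1 − (-6.2) = +5.2°C.
Density altitude = 10600 + 120 × (5.2) = 11224 ft.

11224 ft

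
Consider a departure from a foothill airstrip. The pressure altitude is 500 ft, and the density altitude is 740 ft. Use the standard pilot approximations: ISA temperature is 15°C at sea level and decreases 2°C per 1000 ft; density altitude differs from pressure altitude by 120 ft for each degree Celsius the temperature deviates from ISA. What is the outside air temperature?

16°C

Density altitude − pressure altitude = 740 − 500 = +240 ft.
At 120 ft/°C that is an ISA deviation of 240/120 = +2°C.
ISA temperature at 500 ft = 15 − 2 × (500/1000) = 14°C.
OAT = ISA + deviation = 14 + (+2) = 16°C.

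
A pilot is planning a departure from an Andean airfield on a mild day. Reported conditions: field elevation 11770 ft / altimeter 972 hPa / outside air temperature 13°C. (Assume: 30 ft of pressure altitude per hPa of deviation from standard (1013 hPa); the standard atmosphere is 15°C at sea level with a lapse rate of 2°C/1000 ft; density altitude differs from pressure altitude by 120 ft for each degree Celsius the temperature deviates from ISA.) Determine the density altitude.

Pressure altitude = 11770 + (1013 − 972) × 30 = 11770 + (+1230) = 13000 ft.
ISA temperature at 13000 ft = 15 − 2 × (13000/1000) = -11°C.
ISA deviation = 13 − (-11) = +24°C.
Density altitude = 13000 + 120 × (24) = 15880 ft.

15880 ft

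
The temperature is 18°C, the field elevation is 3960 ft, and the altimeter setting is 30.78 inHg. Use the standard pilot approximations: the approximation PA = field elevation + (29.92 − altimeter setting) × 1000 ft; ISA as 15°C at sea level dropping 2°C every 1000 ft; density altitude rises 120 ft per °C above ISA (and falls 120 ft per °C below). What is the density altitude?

4204 ft

Pressure altitude = 3960 + (29.92 − 30.78) × 1000 = 3960 + (-860) = 3100 ft.
ISA temperature at 3100 ft = 15 − 2 × (3100/1000) = 8.8°C.
ISA deviation = 18 − 8.8 = +9.2°C.
Density altitude = 3100 + 120 × (9.2) = 4204 ft.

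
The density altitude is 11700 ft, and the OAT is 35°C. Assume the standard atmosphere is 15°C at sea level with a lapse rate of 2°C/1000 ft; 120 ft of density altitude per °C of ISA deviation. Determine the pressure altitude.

7500 ft

DA = PA + 120 × (OAT − (15 − 2·PA/1000)) = PA + 120·OAT − 1800 + 0.24·PA = 1.24·PA + 120·OAT − 1800.
So 1.24·PA = 11700 − 120 × 35 + 1800 = 9300.
PA = 9300 / 1.24 = 7500 ft.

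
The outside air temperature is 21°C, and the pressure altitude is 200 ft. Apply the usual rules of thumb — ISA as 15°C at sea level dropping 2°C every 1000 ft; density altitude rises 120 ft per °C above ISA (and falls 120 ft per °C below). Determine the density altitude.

968 ft

ISA temperature at 200 ft = 15 − 2 × (200/1000) = 14.6°C.
ISA deviation = 21 − 14.6 = +6.4°C.
Density altitude = 200 + 120 × (6.4) = 200 + (+768) = 968 ft.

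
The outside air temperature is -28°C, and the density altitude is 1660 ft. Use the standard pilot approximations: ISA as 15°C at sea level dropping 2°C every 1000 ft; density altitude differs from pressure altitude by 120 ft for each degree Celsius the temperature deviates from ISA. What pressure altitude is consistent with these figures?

DA = PA + 120 × (OAT − (15 − 2·PA/1000)) = PA + 120·OAT − 1800 + 0.24·PA = 1.24·PA + 120·OAT − 1800.
So 1.24·PA = 1660 − 120 × (-28) + 1800 = 6820.
PA = 6820 / 1.24 = 5500 ft.

5500 ft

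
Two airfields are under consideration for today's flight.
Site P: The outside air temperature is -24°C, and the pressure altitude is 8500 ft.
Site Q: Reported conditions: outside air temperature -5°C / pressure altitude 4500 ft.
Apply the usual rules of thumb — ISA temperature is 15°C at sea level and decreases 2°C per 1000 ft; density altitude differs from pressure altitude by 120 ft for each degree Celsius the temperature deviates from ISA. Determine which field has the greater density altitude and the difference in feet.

Site P: ISA temp = -2°C, deviation -22°C, DA = 8500 + 120 × (-22) = 5860 ft.
Site Q: ISA temp = 6°C, deviation -11°C, DA = 4500 + 120 × (-11) = 3180 ft.
Site P is higher by 5860 − 3180 = 2680 ft.

Site P by 2680 ft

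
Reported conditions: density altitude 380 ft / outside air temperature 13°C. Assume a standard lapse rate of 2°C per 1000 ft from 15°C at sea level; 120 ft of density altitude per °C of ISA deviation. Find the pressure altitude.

DA = PA + 120 × (OAT − (15 − 2·PA/1000)) = PA + 120·OAT − 1800 + 0.24·PA = 1.24·PA + 120·OAT − 1800.
So 1.24·PA = 380 − 120 × 13 + 1800 = 620.
PA = 620 / 1.24 = 500 ft.

500 ft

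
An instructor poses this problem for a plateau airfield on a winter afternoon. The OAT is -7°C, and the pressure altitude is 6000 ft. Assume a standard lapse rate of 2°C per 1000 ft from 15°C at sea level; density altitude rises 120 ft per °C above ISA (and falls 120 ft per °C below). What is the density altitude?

4800 ft

ISA temperature at 6000 ft = 15 − 2 × (6000/1000) = 3°C.
ISA deviation = -7 − 3 = -10°C.
Density altitude = 6000 + 120 × (-10) = 6000 + (-1200) = 4800 ft.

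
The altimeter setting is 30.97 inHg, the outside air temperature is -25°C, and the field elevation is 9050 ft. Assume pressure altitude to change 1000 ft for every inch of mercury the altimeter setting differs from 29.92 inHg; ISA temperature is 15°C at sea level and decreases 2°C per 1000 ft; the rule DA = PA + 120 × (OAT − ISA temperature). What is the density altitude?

Pressure altitude = 9050 + (29.92 − 30.97) × 1000 = 9050 + (-1050) = 8000 ft.
ISA temperature at 8000 ft = 15 − 2 × (8000/1000) = -1°C.
ISA deviation = -25 − (-1) = -24°C.
Density altitude = 8000 + 120 × (-24) = 5120 ft.

5120 ft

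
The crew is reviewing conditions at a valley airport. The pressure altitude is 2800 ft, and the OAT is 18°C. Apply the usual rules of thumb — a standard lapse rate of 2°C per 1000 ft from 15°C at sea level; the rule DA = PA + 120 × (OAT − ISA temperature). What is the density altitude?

3832 ft

ISA temperature at 2800 ft = 15 − 2 × (2800/1000) = 9.4°C.
ISA deviation = 18 − 9.4 = +8.6°C.
Density altitude = 2800 + 120 × (8.6) = 2800 + (+1032) = 3832 ft.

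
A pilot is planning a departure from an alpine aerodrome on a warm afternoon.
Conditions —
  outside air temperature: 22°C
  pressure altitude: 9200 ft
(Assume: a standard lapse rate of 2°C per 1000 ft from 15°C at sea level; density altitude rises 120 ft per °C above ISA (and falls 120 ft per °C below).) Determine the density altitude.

ISA temperature at 9200 ft = 15 − 2 × (9200/1000) = -3.4°C.
ISA deviation = 22 − (-3.4) = +25.4°C.
Density altitude = 9200 + 120 × (25.4) = 9200 + (+3048) = 12248 ft.

12248 ft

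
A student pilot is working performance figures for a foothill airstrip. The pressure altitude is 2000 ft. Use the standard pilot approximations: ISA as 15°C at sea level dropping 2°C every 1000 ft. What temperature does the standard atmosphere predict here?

ISA temperature = 15 − 2 × (2000/1000) = 15 − 4 = 11°C.

11°C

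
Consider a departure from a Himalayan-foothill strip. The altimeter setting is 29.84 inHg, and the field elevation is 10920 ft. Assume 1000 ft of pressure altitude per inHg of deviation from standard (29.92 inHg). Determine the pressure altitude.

Pressure correction = (29.92 − 29.84) × 1000 = +80 ft.
Pressure altitude = 10920 + (+80) = 11000 ft.

11000 ft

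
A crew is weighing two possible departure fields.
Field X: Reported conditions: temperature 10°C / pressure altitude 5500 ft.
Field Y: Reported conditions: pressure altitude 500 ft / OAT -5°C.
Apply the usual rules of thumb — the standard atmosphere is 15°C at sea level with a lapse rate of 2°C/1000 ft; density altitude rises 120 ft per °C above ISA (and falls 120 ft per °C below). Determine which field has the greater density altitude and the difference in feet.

Field X by 8000 ft

Field X: ISA temp = 4°C, deviation +6°C, DA = 5500 + 120 × 6 = 6220 ft.
Field Y: ISA temp = 14°C, deviation -19°C, DA = 500 + 120 × (-19) = -1780 ft.
Field X is higher by 6220 − (-1780) = 8000 ft.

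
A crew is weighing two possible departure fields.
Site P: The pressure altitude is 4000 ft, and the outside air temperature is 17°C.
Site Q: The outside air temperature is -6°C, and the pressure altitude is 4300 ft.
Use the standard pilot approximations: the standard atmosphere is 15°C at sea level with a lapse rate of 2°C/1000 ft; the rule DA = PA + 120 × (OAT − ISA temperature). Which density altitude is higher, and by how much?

Site P: ISA temp = 7°C, deviation +10°C, DA = 4000 + 120 × 10 = 5200 ft.
Site Q: ISA temp = 6.4°C, deviation -12.4°C, DA = 4300 + 120 × (-12.4) = 2812 ft.
Site P is higher by 5200 − 2812 = 2388 ft.

Site P by 2388 ft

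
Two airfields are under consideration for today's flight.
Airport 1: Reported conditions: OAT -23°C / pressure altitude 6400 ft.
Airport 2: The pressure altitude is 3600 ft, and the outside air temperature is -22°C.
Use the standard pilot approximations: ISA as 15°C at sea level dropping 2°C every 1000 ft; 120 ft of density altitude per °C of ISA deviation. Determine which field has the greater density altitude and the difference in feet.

Airport 1 by 3352 ft

Airport 1: ISA temp = 2.2°C, deviation -25.2°C, DA = 6400 + 120 × (-25.2) = 3376 ft.
Airport 2: ISA temp = 7.8°C, deviation -29.8°C, DA = 3600 + 120 × (-29.8) = 24 ft.
Airport 1 is higher by 3376 − 24 = 3352 ft.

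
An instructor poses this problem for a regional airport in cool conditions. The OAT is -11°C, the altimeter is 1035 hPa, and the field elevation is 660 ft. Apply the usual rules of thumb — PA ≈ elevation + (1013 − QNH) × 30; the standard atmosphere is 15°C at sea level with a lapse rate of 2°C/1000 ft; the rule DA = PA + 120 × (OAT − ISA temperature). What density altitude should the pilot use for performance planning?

-3120 ft

Pressure altitude = 660 + (1013 − 1035) × 30 = 660 + (-660) = 0 ft.
ISA temperature at 0 ft = 15 − 2 × (0/1000) = 15°C.
ISA deviation = -11 − 15 = -26°C.
Density altitude = 0 + 120 × (-26) = -3120 ft.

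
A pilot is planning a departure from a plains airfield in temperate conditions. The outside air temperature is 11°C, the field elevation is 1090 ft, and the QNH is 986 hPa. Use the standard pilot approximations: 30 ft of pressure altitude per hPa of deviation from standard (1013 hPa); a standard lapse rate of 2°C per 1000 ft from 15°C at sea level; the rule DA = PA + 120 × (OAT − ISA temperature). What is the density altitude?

1876 ft

Pressure altitude = 1090 + (1013 − 986) × 30 = 1090 + (+810) = 1900 ft.
ISA temperature at 1900 ft = 15 − 2 × (1900/1000) = 11.2°C.
ISA deviation = 11 − 11.2 = -0.2°C.
Density altitude = 1900 + 120 × (-0.2) = 1876 ft.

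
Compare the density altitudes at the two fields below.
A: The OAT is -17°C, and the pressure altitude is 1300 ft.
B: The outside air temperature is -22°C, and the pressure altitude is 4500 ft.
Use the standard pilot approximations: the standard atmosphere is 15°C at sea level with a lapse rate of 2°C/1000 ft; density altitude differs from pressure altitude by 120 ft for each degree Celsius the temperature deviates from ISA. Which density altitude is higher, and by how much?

B by 3368 ft

A: ISA temp = 12.4°C, deviation -29.4°C, DA = 1300 + 120 × (-29.4) = -2228 ft.
B: ISA temp = 6°C, deviation -28°C, DA = 4500 + 120 × (-28) = 1140 ft.
B is higher by 1140 − (-2228) = 3368 ft.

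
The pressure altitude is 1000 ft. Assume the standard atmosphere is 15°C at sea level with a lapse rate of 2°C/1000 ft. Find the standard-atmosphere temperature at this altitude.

13°C

ISA temperature = 15 − 2 × (1000/1000) = 15 − 2 = 13°C.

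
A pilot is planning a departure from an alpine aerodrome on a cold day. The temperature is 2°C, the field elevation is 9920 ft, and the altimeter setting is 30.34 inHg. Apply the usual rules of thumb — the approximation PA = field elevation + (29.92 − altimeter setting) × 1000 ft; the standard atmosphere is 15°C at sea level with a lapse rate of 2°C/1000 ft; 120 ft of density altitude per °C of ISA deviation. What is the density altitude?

10220 ft

Pressure altitude = 9920 + (29.92 − 30.34) × 1000 = 9920 + (-420) = 9500 ft.
ISA temperature at 9500 ft = 15 − 2 × (9500/1000) = -4°C.
ISA deviation = 2 − (-4) = +6°C.
Density altitude = 9500 + 120 × (6) = 10220 ft.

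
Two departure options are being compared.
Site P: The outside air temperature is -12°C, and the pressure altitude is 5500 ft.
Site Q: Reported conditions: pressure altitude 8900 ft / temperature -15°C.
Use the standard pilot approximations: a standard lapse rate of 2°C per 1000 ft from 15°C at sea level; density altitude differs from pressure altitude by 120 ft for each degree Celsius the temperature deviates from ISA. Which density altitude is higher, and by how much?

Site Q by 3856 ft

Site P: ISA temp = 4°C, deviation -16°C, DA = 5500 + 120 × (-16) = 3580 ft.
Site Q: ISA temp = -2.8°C, deviation -12.2°C, DA = 8900 + 120 × (-12.2) = 7436 ft.
Site Q is higher by 7436 − 3580 = 3856 ft.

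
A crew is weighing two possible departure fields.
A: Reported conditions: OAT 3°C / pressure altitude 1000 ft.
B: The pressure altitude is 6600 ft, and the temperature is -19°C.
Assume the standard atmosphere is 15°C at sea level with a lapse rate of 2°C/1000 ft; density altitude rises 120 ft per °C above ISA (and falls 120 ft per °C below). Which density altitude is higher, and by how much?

B by 4304 ft

A: ISA temp = 13°C, deviation -10°C, DA = 1000 + 120 × (-10) = -200 ft.
B: ISA temp = 1.8°C, deviation -20.8°C, DA = 6600 + 120 × (-20.8) = 4104 ft.
B is higher by 4104 − (-200) = 4304 ft.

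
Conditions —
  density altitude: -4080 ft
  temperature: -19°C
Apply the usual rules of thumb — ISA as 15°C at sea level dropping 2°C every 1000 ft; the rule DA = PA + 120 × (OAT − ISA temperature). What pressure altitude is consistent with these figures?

DA = PA + 120 × (OAT − (15 − 2·PA/1000)) = PA + 120·OAT − 1800 + 0.24·PA = 1.24·PA + 120·OAT − 1800.
So 1.24·PA = -4080 − 120 × (-19) + 1800 = 0.
PA = 0 / 1.24 = 0 ft.

0 ft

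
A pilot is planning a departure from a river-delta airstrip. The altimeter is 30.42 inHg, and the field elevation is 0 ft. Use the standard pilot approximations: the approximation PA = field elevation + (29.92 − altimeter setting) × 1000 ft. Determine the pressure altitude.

-500 ft

Pressure correction = (29.92 − 30.42) × 1000 = -500 ft.
Pressure altitude = 0 + (-500) = -500 ft.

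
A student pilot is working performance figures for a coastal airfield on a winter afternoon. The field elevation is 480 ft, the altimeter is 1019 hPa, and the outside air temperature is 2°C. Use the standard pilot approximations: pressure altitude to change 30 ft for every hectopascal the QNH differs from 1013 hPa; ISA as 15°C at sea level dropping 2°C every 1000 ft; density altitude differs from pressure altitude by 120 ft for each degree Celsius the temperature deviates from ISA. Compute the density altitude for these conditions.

-1188 ft

Pressure altitude = 480 + (1013 − 1019) × 30 = 480 + (-180) = 300 ft.
ISA temperature at 300 ft = 15 − 2 × (300/1000) = 14.4°C.
ISA deviation = 2 − 14.4 = -12.4°C.
Density altitude = 300 + 120 × (-12.4) = -1188 ft.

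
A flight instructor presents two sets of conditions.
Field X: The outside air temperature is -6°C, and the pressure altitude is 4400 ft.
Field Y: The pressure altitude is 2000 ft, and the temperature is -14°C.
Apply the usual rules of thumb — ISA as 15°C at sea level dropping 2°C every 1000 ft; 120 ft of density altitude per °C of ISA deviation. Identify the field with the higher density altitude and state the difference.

Field X: ISA temp = 6.2°C, deviation -12.2°C, DA = 4400 + 120 × (-12.2) = 2936 ft.
Field Y: ISA temp = 11°C, deviation -25°C, DA = 2000 + 120 × (-25) = -1000 ft.
Field X is higher by 2936 − (-1000) = 3936 ft.

Field X by 3936 ft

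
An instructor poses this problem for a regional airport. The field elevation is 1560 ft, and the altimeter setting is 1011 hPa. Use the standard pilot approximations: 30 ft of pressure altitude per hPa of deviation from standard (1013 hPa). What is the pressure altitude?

1620 ft

Pressure correction = (1013 − 1011) × 30 = +60 ft.
Pressure altitude = 1560 + (+60) = 1620 ft.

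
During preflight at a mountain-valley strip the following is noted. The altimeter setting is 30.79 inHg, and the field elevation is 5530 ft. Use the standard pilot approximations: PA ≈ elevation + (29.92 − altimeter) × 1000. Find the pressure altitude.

4660 ft

Pressure correction = (29.92 − 30.79) × 1000 = -870 ft.
Pressure altitude = 5530 + (-870) = 4660 ft.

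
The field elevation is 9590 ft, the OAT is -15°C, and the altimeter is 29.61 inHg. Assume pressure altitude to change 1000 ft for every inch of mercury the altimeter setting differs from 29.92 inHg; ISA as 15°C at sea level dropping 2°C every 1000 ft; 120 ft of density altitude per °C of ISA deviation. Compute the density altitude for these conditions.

Pressure altitude = 9590 + (29.92 − 29.61) × 1000 = 9590 + (+310) = 9900 ft.
ISA temperature at 9900 ft = 15 − 2 × (9900/1000) = -4.8°C.
ISA deviation = -15 − (-4.8) = -10.2°C.
Density altitude = 9900 + 120 × (-10.2) = 8676 ft.

8676 ft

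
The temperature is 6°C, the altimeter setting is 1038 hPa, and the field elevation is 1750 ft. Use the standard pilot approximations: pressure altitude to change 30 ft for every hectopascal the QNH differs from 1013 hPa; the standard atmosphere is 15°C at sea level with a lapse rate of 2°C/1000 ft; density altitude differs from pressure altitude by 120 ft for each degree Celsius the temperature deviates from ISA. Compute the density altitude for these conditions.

Pressure altitude = 1750 + (1013 − 1038) × 30 = 1750 + (-750) = 1000 ft.
ISA temperature at 1000 ft = 15 − 2 × (1000/1000) = 13°C.
ISA deviation = 6 − 13 = -7°C.
Density altitude = 1000 + 120 × (-7) = 160 ft.

160 ft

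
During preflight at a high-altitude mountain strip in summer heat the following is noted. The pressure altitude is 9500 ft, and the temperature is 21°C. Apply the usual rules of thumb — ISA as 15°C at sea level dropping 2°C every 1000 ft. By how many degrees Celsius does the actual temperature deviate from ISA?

ISA+25°C

ISA temperature at 9500 ft = 15 − 2 × (9500/1000) = -4°C.
Deviation = OAT − ISA = 21 − (-4) = +25°C.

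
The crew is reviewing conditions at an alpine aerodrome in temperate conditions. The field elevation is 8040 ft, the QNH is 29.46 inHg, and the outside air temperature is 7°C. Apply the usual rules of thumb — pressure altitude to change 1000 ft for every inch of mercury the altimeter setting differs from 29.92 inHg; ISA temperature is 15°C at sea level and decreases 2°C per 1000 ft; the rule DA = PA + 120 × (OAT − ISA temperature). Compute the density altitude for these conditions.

Pressure altitude = 8040 + (29.92 − 29.46) × 1000 = 8040 + (+460) = 8500 ft.
ISA temperature at 8500 ft = 15 − 2 × (8500/1000) = -2°C.
ISA deviation = 7 − (-2) = +9°C.
Density altitude = 8500 + 120 × (9) = 9580 ft.

9580 ft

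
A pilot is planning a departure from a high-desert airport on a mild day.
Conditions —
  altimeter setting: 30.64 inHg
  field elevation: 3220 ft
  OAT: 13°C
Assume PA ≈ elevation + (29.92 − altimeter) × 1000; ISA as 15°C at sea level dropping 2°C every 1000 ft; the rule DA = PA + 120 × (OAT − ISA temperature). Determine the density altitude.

Pressure altitude = 3220 + (29.92 − 30.64) × 1000 = 3220 + (-720) = 2500 ft.
ISA temperature at 2500 ft = 15 − 2 × (2500/1000) = 10°C.
ISA deviation = 13 − 10 = +3°C.
Density altitude = 2500 + 120 × (3) = 2860 ft.

2860 ft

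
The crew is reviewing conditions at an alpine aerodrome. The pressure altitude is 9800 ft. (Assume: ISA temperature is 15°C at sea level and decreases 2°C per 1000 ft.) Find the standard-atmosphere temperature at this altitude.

ISA temperature = 15 − 2 × (9800/1000) = 15 − 19.6 = -4.6°C.

-4.6°C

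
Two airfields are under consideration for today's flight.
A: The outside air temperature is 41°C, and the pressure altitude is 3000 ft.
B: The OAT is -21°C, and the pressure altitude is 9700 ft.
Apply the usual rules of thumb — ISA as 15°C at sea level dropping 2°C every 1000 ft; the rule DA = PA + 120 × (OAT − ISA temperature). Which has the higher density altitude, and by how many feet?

A: ISA temp = 9°C, deviation +32°C, DA = 3000 + 120 × 32 = 6840 ft.
B: ISA temp = -4.4°C, deviation -16.6°C, DA = 9700 + 120 × (-16.6) = 7708 ft.
B is higher by 7708 − 6840 = 868 ft.

B by 868 ft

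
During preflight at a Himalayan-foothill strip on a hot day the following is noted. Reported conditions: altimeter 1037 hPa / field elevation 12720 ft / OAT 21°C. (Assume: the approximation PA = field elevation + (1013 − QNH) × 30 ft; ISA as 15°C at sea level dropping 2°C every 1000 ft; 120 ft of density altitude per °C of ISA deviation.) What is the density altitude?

Pressure altitude = 12720 + (1013 − 1037) × 30 = 12720 + (-720) = 12000 ft.
ISA temperature at 12000 ft = 15 − 2 × (12000/1000) = -9°C.
ISA deviation = 21 − (-9) = +30°C.
Density altitude = 12000 + 120 × (30) = 15600 ft.

15600 ft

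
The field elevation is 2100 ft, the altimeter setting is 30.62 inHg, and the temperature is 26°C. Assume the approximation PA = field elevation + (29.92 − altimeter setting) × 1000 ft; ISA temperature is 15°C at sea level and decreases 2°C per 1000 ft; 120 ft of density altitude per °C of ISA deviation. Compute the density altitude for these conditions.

Pressure altitude = 2100 + (29.92 − 30.62) × 1000 = 2100 + (-700) = 1400 ft.
ISA temperature at 1400 ft = 15 − 2 × (1400/1000) = 12.2°C.
ISA deviation = 26 − 12.2 = +13.8°C.
Density altitude = 1400 + 120 × (13.8) = 3056 ft.

3056 ft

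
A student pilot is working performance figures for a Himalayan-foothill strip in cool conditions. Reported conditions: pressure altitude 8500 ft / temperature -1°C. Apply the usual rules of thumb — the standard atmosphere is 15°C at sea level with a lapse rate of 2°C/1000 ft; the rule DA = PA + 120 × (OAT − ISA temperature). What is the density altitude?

ISA temperature at 8500 ft = 15 − 2 × (8500/1000) = -2°C.
ISA deviation = -1 − (-2) = +1°C.
Density altitude = 8500 + 120 × (1) = 8500 + (+120) = 8620 ft.

8620 ft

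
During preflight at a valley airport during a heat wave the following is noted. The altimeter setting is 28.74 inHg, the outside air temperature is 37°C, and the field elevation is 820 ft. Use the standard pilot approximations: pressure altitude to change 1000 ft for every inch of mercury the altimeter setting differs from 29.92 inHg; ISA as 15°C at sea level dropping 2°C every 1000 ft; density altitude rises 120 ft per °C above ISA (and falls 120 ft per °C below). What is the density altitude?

Pressure altitude = 820 + (29.92 − 28.74) × 1000 = 820 + (+1180) = 2000 ft.
ISA temperature at 2000 ft = 15 − 2 × (2000/1000) = 11°C.
ISA deviation = 37 − 11 = +26°C.
Density altitude = 2000 + 120 × (26) = 5120 ft.

5120 ft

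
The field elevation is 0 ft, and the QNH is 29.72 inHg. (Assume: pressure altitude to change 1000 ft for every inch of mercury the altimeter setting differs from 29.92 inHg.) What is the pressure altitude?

200 ft

Pressure correction = (29.92 − 29.72) × 1000 = +200 ft.
Pressure altitude = 0 + (+200) = 200 ft.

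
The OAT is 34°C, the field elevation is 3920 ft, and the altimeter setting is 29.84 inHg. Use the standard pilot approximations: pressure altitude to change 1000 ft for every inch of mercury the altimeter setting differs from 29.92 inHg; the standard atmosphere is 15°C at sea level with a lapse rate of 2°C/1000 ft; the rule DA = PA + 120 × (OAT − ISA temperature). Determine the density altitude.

7240 ft

Pressure altitude = 3920 + (29.92 − 29.84) × 1000 = 3920 + (+80) = 4000 ft.
ISA temperature at 4000 ft = 15 − 2 × (4000/1000) = 7°C.
ISA deviation = 34 − 7 = +27°C.
Density altitude = 4000 + 120 × (27) = 7240 ft.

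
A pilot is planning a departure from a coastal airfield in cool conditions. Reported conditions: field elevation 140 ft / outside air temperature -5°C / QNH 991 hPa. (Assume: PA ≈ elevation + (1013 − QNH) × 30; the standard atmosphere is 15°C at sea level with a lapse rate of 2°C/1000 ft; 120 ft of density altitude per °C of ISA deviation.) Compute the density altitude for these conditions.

Pressure altitude = 140 + (1013 − 991) × 30 = 140 + (+660) = 800 ft.
ISA temperature at 800 ft = 15 − 2 × (800/1000) = 13.4°C.
ISA deviation = -5 − 13.4 = -18.4°C.
Density altitude = 800 + 120 × (-18.4) = -1408 ft.

-1408 ft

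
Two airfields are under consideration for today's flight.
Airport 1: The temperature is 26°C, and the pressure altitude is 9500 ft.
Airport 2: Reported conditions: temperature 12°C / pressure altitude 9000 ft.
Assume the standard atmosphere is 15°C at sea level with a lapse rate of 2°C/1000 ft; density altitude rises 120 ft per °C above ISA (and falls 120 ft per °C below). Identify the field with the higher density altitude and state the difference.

Airport 1 by 2300 ft

Airport 1: ISA temp = -4°C, deviation +30°C, DA = 9500 + 120 × 30 = 13100 ft.
Airport 2: ISA temp = -3°C, deviation +15°C, DA = 9000 + 120 × 15 = 10800 ft.
Airport 1 is higher by 13100 − 10800 = 2300 ft.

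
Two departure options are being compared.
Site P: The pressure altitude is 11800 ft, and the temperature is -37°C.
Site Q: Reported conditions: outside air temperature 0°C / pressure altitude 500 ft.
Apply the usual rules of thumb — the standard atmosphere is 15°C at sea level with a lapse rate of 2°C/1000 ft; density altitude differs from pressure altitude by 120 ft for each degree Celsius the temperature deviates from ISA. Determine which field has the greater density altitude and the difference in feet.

Site P: ISA temp = -8.6°C, deviation -28.4°C, DA = 11800 + 120 × (-28.4) = 8392 ft.
Site Q: ISA temp = 14°C, deviation -14°C, DA = 500 + 120 × (-14) = -1180 ft.
Site P is higher by 8392 − (-1180) = 9572 ft.

Site P by 9572 ft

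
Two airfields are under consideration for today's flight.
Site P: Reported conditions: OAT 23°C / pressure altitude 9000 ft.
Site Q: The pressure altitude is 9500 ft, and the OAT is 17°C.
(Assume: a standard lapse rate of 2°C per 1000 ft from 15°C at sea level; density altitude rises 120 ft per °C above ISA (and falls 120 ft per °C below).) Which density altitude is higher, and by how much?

Site P by 100 ft

Site P: ISA temp = -3°C, deviation +26°C, DA = 9000 + 120 × 26 = 12120 ft.
Site Q: ISA temp = -4°C, deviation +21°C, DA = 9500 + 120 × 21 = 12020 ft.
Site P is higher by 12120 − 12020 = 100 ft.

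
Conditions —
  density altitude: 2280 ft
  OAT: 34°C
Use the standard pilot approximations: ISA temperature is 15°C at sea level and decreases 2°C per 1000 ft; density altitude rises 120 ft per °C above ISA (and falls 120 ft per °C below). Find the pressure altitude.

DA = PA + 120 × (OAT − (15 − 2·PA/1000)) = PA + 120·OAT − 1800 + 0.24·PA = 1.24·PA + 120·OAT − 1800.
So 1.24·PA = 2280 − 120 × 34 + 1800 = 0.
PA = 0 / 1.24 = 0 ft.

0 ft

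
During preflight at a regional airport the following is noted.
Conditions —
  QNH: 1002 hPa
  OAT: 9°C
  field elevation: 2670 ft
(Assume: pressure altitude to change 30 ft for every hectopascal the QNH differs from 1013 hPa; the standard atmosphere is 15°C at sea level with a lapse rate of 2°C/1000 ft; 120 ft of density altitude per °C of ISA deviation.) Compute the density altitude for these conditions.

3000 ft

Pressure altitude = 2670 + (1013 − 1002) × 30 = 2670 + (+330) = 3000 ft.
ISA temperature at 3000 ft = 15 − 2 × (3000/1000) = 9°C.
ISA deviation = 9 − 9 = 0°C.
Density altitude = 3000 + 120 × (0) = 3000 ft.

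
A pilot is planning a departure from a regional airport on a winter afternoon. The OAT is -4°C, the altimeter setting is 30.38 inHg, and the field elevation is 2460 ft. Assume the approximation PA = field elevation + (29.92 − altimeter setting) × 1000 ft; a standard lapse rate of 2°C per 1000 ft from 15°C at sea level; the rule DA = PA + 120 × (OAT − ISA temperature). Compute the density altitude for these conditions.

200 ft

Pressure altitude = 2460 + (29.92 − 30.38) × 1000 = 2460 + (-460) = 2000 ft.
ISA temperature at 2000 ft = 15 − 2 × (2000/1000) = 11°C.
ISA deviation = -4 − 11 = -15°C.
Density altitude = 2000 + 120 × (-15) = 200 ft.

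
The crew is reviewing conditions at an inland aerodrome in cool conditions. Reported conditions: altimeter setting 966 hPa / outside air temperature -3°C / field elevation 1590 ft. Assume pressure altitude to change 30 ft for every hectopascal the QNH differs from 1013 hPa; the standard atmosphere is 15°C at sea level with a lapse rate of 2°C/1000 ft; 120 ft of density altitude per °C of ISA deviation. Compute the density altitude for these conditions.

Pressure altitude = 1590 + (1013 − 966) × 30 = 1590 + (+1410) = 3000 ft.
ISA temperature at 3000 ft = 15 − 2 × (3000/1000) = 9°C.
ISA deviation = -3 − 9 = -12°C.
Density altitude = 3000 + 120 × (-12) = 1560 ft.

1560 ft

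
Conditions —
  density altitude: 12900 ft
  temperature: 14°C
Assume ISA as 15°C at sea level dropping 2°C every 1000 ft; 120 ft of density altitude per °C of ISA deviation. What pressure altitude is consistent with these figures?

10500 ft

DA = PA + 120 × (OAT − (15 − 2·PA/1000)) = PA + 120·OAT − 1800 + 0.24·PA = 1.24·PA + 120·OAT − 1800.
So 1.24·PA = 12900 − 120 × 14 + 1800 = 13020.
PA = 13020 / 1.24 = 10500 ft.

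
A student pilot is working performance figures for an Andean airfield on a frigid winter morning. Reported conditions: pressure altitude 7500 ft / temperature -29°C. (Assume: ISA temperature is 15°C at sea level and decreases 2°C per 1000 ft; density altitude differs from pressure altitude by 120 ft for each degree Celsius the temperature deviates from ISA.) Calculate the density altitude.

4020 ft

ISA temperature at 7500 ft = 15 − 2 × (7500/1000) = 0°C.
ISA deviation = -29 − 0 = -29°C.
Density altitude = 7500 + 120 × (-29) = 7500 + (-3480) = 4020 ft.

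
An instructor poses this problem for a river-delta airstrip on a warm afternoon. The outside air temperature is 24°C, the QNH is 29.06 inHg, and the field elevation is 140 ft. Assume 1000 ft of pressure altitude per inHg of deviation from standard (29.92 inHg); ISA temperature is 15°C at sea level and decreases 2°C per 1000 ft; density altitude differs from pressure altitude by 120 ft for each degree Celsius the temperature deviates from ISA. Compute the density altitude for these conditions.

2320 ft

Pressure altitude = 140 + (29.92 − 29.06) × 1000 = 140 + (+860) = 1000 ft.
ISA temperature at 1000 ft = 15 − 2 × (1000/1000) = 13°C.
ISA deviation = 24 − 13 = +11°C.
Density altitude = 1000 + 120 × (11) = 2320 ft.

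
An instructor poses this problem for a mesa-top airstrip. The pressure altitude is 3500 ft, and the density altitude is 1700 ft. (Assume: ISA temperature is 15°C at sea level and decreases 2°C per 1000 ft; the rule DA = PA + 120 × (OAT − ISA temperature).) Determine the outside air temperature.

-7°C

Density altitude − pressure altitude = 1700 − 3500 = -1800 ft.
At 120 ft/°C that is an ISA deviation of -1800/120 = -15°C.
ISA temperature at 3500 ft = 15 − 2 × (3500/1000) = 8°C.
OAT = ISA + deviation = 8 + (-15) = -7°C.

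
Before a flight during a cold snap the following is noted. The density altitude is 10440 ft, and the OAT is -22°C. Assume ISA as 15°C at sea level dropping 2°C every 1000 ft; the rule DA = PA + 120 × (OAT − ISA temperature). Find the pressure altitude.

DA = PA + 120 × (OAT − (15 − 2·PA/1000)) = PA + 120·OAT − 1800 + 0.24·PA = 1.24·PA + 120·OAT − 1800.
So 1.24·PA = 10440 − 120 × (-22) + 1800 = 14880.
PA = 14880 / 1.24 = 12000 ft.

12000 ft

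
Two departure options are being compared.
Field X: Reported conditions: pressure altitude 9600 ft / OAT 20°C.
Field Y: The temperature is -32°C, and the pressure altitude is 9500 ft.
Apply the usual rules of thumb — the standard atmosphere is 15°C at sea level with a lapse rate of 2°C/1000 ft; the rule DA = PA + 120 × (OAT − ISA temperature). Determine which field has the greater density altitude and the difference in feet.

Field X: ISA temp = -4.2°C, deviation +24.2°C, DA = 9600 + 120 × 24.2 = 12504 ft.
Field Y: ISA temp = -4°C, deviation -28°C, DA = 9500 + 120 × (-28) = 6140 ft.
Field X is higher by 12504 − 6140 = 6364 ft.

Field X by 6364 ft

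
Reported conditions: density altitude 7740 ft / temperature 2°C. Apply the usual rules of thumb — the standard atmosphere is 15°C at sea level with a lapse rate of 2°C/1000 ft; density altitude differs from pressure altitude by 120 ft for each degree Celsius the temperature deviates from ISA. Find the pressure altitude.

DA = PA + 120 × (OAT − (15 − 2·PA/1000)) = PA + 120·OAT − 1800 + 0.24·PA = 1.24·PA + 120·OAT − 1800.
So 1.24·PA = 7740 − 120 × 2 + 1800 = 9300.
PA = 9300 / 1.24 = 7500 ft.

7500 ft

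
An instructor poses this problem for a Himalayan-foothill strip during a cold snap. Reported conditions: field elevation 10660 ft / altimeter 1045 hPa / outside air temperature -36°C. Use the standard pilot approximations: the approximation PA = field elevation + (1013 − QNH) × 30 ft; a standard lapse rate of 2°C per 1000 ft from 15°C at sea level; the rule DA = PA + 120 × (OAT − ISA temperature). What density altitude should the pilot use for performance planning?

5908 ft

Pressure altitude = 10660 + (1013 − 1045) × 30 = 10660 + (-960) = 9700 ft.
ISA temperature at 9700 ft = 15 − 2 × (9700/1000) = -4.4°C.
ISA deviation = -36 − (-4.4) = -31.6°C.
Density altitude = 9700 + 120 × (-31.6) = 5908 ft.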